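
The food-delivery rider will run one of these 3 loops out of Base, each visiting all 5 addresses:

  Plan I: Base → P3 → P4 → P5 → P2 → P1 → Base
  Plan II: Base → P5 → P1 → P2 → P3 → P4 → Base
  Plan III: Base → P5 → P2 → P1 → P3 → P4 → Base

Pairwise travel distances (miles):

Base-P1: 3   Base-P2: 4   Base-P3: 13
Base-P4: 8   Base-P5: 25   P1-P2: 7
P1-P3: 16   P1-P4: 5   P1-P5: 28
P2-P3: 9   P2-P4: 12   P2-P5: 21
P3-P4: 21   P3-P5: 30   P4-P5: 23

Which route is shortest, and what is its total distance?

88 miles — Plan I is the shortest.

Plan I: 13 + 21 + 23 + 21 + 7 + 3 = 88
Plan II: 25 + 28 + 7 + 9 + 21 + 8 = 98
Plan III: 25 + 21 + 7 + 16 + 21 + 8 = 98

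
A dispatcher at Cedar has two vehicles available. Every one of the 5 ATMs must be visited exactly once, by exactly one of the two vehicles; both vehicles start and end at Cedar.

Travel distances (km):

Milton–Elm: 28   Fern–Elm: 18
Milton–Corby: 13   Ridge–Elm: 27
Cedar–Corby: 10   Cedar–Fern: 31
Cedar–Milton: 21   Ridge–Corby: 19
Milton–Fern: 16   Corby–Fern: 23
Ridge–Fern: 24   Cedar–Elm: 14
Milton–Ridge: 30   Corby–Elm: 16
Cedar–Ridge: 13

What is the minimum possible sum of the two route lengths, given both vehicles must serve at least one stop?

Try each way of splitting the stops between the two vehicles (each non-empty) and, for each split, find the best tour for each vehicle:
  {Milton} + {Ridge, Corby, Fern, Elm}: 42 + 81 = 123
  {Ridge} + {Milton, Corby, Fern, Elm}: 26 + 71 = 97
  {Milton, Ridge} + {Corby, Fern, Elm}: 64 + 65 = 129
  {Corby} + {Milton, Ridge, Fern, Elm}: 20 + 91 = 111
  {Milton, Corby} + {Ridge, Fern, Elm}: 44 + 69 = 113
  {Ridge, Corby} + {Milton, Fern, Elm}: 42 + 69 = 111
  … (15 splits in total)
Best: vehicle 1 Cedar → Ridge → Cedar = 26; vehicle 2 Cedar → Corby → Milton → Fern → Elm → Cedar = 71; combined 97.

Minimum combined distance: 97 km.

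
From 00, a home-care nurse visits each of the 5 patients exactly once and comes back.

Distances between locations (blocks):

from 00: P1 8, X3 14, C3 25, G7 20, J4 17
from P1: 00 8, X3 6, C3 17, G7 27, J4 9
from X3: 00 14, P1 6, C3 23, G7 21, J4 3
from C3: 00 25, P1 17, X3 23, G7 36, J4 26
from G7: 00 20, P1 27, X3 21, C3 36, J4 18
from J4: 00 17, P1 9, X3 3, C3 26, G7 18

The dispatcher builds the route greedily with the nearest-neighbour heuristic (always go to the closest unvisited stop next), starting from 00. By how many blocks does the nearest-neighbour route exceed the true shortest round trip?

00: P1=8, X3=14, J4=17, G7=20, C3=25 ⇒ P1
P1: X3=6, J4=9, C3=17, G7=27 ⇒ X3
X3: J4=3, G7=21, C3=23 ⇒ J4
J4: G7=18, C3=26 ⇒ G7
G7: C3=36 ⇒ C3
NN route 00 → P1 → X3 → J4 → G7 → C3 → 00 costs 96.
Optimal: 00 → P1 → C3 → X3 → J4 → G7 → 00 costs 89 (by enumerating all 60 distinct tours).
Excess = 96 − 89 = 7.

7 blocks longer than the optimal tour.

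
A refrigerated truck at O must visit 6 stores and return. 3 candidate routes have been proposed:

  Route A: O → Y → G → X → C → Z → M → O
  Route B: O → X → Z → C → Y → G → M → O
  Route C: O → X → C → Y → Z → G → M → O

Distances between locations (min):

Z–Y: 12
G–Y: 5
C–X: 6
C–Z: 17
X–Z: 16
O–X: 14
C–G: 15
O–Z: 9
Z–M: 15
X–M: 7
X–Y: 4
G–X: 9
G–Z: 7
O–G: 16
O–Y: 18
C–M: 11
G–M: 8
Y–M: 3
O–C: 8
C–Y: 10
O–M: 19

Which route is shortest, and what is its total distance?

Route A: 18 + 5 + 9 + 6 + 17 + 15 + 19 = 89
Route B: 14 + 16 + 17 + 10 + 5 + 8 + 19 = 89
Route C: 14 + 6 + 10 + 12 + 7 + 8 + 19 = 76

76 min — Route C is the shortest.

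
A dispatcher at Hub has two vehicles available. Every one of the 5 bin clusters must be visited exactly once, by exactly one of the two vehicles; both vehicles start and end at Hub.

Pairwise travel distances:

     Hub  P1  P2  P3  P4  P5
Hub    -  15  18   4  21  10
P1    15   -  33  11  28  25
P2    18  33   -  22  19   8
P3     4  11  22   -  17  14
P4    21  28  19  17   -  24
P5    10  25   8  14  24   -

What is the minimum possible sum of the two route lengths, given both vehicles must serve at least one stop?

Check every non-empty split of the stops between the two vehicles; for each half take its own optimal tour:
  {P1} + {P2, P3, P4, P5}: 30 + 58 = 88
  {P2} + {P1, P3, P4, P5}: 36 + 77 = 113
  {P1, P2} + {P3, P4, P5}: 66 + 55 = 121
  {P3} + {P1, P2, P4, P5}: 8 + 80 = 88
  {P1, P3} + {P2, P4, P5}: 30 + 58 = 88
  {P2, P3} + {P1, P4, P5}: 44 + 77 = 121
  … (15 splits in total)
Best: vehicle 1 Hub → P1 → Hub = 30; vehicle 2 Hub → P3 → P4 → P2 → P5 → Hub = 58; combined 88.

88 — the smallest possible combined total.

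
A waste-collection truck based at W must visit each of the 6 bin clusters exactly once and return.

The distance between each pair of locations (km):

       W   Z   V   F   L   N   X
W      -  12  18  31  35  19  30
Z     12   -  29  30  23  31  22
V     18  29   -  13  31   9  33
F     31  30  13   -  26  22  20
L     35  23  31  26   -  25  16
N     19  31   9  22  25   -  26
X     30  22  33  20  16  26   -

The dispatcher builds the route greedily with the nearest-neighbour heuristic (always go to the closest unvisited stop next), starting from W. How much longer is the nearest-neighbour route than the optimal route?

16 km longer than the optimal tour.

From W: Z=12, V=18, N=19, X=30, F=31, L=35 → choose Z (12).
From Z: X=22, L=23, V=29, F=30, N=31 → choose X (22).
From X: L=16, F=20, N=26, V=33 → choose L (16).
From L: N=25, F=26, V=31 → choose N (25).
From N: V=9, F=22 → choose V (9).
From V: F=13 → choose F (13).
NN route W → Z → X → L → N → V → F → W costs 128.
Optimal: W → Z → L → X → F → V → N → W costs 112 (by enumerating all 360 distinct tours).
Excess = 128 − 112 = 16.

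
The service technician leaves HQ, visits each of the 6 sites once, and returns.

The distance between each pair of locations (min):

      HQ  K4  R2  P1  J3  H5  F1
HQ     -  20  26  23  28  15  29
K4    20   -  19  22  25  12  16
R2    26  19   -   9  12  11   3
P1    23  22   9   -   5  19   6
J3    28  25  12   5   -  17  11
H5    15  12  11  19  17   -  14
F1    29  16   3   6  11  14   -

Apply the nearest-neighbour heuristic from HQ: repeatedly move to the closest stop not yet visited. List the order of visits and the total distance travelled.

Total distance 85 min via the nearest-neighbour route HQ → H5 → R2 → F1 → P1 → J3 → K4 → HQ.

At HQ the remaining stops are H5 15, K4 20, P1 23, R2 26, J3 28, F1 29; go to H5.
At H5 the remaining stops are R2 11, K4 12, F1 14, J3 17, P1 19; go to R2.
At R2 the remaining stops are F1 3, P1 9, J3 12, K4 19; go to F1.
At F1 the remaining stops are P1 6, J3 11, K4 16; go to P1.
At P1 the remaining stops are J3 5, K4 22; go to J3.
At J3 the remaining stops are K4 25; go to K4.
Return K4→HQ: 20.
Total = 15 + 11 + 3 + 6 + 5 + 25 + 20 = 85.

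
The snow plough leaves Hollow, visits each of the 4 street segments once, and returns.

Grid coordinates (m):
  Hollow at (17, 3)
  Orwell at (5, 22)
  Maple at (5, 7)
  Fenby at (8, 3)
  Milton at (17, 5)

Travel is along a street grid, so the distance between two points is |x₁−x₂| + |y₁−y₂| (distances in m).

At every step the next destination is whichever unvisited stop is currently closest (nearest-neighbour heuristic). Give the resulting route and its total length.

Nearest-neighbour total = 66 m; route Hollow → Milton → Fenby → Maple → Orwell → Hollow.

At Hollow the remaining stops are Milton 2, Fenby 9, Maple 16, Orwell 31; go to Milton.
At Milton the remaining stops are Fenby 11, Maple 14, Orwell 29; go to Fenby.
At Fenby the remaining stops are Maple 7, Orwell 22; go to Maple.
At Maple the remaining stops are Orwell 15; go to Orwell.
Return Orwell→Hollow: 31.
Total = 2 + 11 + 7 + 15 + 31 = 66.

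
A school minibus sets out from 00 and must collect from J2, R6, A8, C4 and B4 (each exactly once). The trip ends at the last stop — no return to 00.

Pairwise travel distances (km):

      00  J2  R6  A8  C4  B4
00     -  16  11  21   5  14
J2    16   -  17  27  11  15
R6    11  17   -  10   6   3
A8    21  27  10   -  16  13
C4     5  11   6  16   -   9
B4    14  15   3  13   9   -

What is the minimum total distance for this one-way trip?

There are 5! = 120 possible orderings.
00→J2→R6→A8→C4→B4: 16+17+10+16+9 = 68
00→J2→R6→A8→B4→C4: 16+17+10+13+9 = 65
00→J2→R6→C4→A8→B4: 16+17+6+16+13 = 68
00→J2→R6→C4→B4→A8: 16+17+6+9+13 = 61
00→J2→R6→B4→A8→C4: 16+17+3+13+16 = 65
00→J2→R6→B4→C4→A8: 16+17+3+9+16 = 61
00→J2→A8→R6→C4→B4: 16+27+10+6+9 = 68
00→J2→A8→R6→B4→C4: 16+27+10+3+9 = 65
00→J2→A8→C4→R6→B4: 16+27+16+6+3 = 68
00→J2→A8→C4→B4→R6: 16+27+16+9+3 = 71
00→J2→A8→B4→R6→C4: 16+27+13+3+6 = 65
00→J2→A8→B4→C4→R6: 16+27+13+9+6 = 71
00→J2→C4→R6→A8→B4: 16+11+6+10+13 = 56
00→J2→C4→R6→B4→A8: 16+11+6+3+13 = 49
… (106 more)
00→C4→J2→B4→R6→A8: 5+11+15+3+10 = 44  ← best
The minimum is 44.
One shortest path: 00 → C4 → J2 → B4 → R6 → A8.

44 km — the minimum one-way total.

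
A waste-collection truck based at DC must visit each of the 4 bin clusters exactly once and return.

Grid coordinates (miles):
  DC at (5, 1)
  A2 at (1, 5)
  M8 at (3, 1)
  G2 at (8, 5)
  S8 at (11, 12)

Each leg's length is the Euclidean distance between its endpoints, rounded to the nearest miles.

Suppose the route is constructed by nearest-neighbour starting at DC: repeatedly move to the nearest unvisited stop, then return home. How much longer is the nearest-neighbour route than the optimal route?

3 miles longer than the optimal tour.

DC: M8=2, G2=5, A2=6, S8=13 ⇒ M8
M8: A2=4, G2=6, S8=14 ⇒ A2
A2: G2=7, S8=12 ⇒ G2
G2: S8=8 ⇒ S8
NN route DC → M8 → A2 → G2 → S8 → DC costs 34.
Optimal: DC → M8 → A2 → S8 → G2 → DC costs 31 (by enumerating all 12 distinct tours).
Excess = 34 − 31 = 3.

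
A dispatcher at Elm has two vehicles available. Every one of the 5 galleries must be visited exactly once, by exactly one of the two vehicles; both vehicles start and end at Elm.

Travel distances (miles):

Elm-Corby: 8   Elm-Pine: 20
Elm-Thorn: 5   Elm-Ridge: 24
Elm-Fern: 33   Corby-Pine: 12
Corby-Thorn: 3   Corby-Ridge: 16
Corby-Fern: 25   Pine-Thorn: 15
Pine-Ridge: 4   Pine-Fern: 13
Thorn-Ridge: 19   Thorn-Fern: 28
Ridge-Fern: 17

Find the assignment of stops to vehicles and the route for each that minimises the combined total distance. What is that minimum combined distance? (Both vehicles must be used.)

Minimum combined distance: 84 miles.

Try each way of splitting the stops between the two vehicles (each non-empty) and, for each split, find the best tour for each vehicle:
  {Corby} + {Pine, Thorn, Ridge, Fern}: 16 + 74 = 90
  {Pine} + {Corby, Thorn, Ridge, Fern}: 40 + 74 = 114
  {Corby, Pine} + {Thorn, Ridge, Fern}: 40 + 74 = 114
  {Thorn} + {Corby, Pine, Ridge, Fern}: 10 + 74 = 84
  {Corby, Thorn} + {Pine, Ridge, Fern}: 16 + 74 = 90
  {Pine, Thorn} + {Corby, Ridge, Fern}: 40 + 74 = 114
  … (15 splits in total)
Best: vehicle 1 Elm → Thorn → Elm = 10; vehicle 2 Elm → Corby → Pine → Ridge → Fern → Elm = 74; combined 84.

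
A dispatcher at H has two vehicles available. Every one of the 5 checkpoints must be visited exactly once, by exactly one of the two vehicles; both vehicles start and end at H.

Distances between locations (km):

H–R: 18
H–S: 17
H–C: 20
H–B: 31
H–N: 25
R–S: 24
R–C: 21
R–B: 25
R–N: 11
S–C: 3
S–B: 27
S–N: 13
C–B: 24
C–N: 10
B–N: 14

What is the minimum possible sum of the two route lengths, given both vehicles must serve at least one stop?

111 km — the smallest possible combined total.

Try each way of splitting the stops between the two vehicles (each non-empty) and, for each split, find the best tour for each vehicle:
  {R} + {S, C, B, N}: 36 + 75 = 111
  {S} + {R, C, B, N}: 34 + 87 = 121
  {R, S} + {C, B, N}: 59 + 75 = 134
  {C} + {R, S, B, N}: 40 + 87 = 127
  {R, C} + {S, B, N}: 59 + 75 = 134
  {S, C} + {R, B, N}: 40 + 74 = 114
  … (15 splits in total)
Best: vehicle 1 H → R → H = 36; vehicle 2 H → S → C → N → B → H = 75; combined 111.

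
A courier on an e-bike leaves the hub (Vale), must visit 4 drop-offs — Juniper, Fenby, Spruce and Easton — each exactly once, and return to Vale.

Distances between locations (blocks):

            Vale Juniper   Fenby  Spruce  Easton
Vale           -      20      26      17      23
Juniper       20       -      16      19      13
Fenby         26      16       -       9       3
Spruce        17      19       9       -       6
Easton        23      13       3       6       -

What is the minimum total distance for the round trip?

Vale - Juniper - Fenby - Spruce - Easton - Vale: 20+16+9+6+23 = 74
Vale - Juniper - Fenby - Easton - Spruce - Vale: 20+16+3+6+17 = 62
Vale - Juniper - Spruce - Fenby - Easton - Vale: 20+19+9+3+23 = 74
Vale - Juniper - Spruce - Easton - Fenby - Vale: 20+19+6+3+26 = 74
Vale - Juniper - Easton - Fenby - Spruce - Vale: 20+13+3+9+17 = 62
Vale - Juniper - Easton - Spruce - Fenby - Vale: 20+13+6+9+26 = 74
Vale - Fenby - Juniper - Spruce - Easton - Vale: 26+16+19+6+23 = 90
Vale - Fenby - Juniper - Easton - Spruce - Vale: 26+16+13+6+17 = 78
Vale - Fenby - Spruce - Juniper - Easton - Vale: 26+9+19+13+23 = 90
Vale - Fenby - Easton - Juniper - Spruce - Vale: 26+3+13+19+17 = 78
Vale - Spruce - Juniper - Fenby - Easton - Vale: 17+19+16+3+23 = 78
Vale - Spruce - Fenby - Juniper - Easton - Vale: 17+9+16+13+23 = 78
The minimum is 62.
One optimal route: Vale → Juniper → Fenby → Easton → Spruce → Vale (or its reverse).

Shortest round trip = 62 blocks.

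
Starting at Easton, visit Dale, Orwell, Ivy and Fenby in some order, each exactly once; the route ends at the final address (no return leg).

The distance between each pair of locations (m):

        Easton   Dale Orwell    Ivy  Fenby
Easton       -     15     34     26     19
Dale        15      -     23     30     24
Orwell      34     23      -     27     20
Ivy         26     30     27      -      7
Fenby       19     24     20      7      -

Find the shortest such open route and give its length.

Minimum one-way distance = 65 m.

There are 4! = 24 possible orderings.
Easton → Dale → Orwell → Ivy → Fenby: 15+23+27+7 = 72
Easton → Dale → Orwell → Fenby → Ivy: 15+23+20+7 = 65
Easton → Dale → Ivy → Orwell → Fenby: 15+30+27+20 = 92
Easton → Dale → Ivy → Fenby → Orwell: 15+30+7+20 = 72
Easton → Dale → Fenby → Orwell → Ivy: 15+24+20+27 = 86
Easton → Dale → Fenby → Ivy → Orwell: 15+24+7+27 = 73
Easton → Orwell → Dale → Ivy → Fenby: 34+23+30+7 = 94
Easton → Orwell → Dale → Fenby → Ivy: 34+23+24+7 = 88
Easton → Orwell → Ivy → Dale → Fenby: 34+27+30+24 = 115
Easton → Orwell → Ivy → Fenby → Dale: 34+27+7+24 = 92
Easton → Orwell → Fenby → Dale → Ivy: 34+20+24+30 = 108
Easton → Orwell → Fenby → Ivy → Dale: 34+20+7+30 = 91
Easton → Ivy → Dale → Orwell → Fenby: 26+30+23+20 = 99
Easton → Ivy → Dale → Fenby → Orwell: 26+30+24+20 = 100
… (10 more)
The minimum is 65.
One shortest path: Easton → Dale → Orwell → Fenby → Ivy.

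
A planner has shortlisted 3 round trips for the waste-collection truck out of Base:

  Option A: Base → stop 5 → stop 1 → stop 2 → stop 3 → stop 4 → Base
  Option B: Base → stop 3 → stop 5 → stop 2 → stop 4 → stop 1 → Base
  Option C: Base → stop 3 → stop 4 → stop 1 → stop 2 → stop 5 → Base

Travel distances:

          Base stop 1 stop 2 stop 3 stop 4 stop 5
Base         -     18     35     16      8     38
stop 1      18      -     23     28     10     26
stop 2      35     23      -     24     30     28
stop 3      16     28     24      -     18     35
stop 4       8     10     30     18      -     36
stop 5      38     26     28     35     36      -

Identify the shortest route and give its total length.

Option A: 38 + 26 + 23 + 24 + 18 + 8 = 137
Option B: 16 + 35 + 28 + 30 + 10 + 18 = 137
Option C: 16 + 18 + 10 + 23 + 28 + 38 = 133

133 — Option C is the shortest.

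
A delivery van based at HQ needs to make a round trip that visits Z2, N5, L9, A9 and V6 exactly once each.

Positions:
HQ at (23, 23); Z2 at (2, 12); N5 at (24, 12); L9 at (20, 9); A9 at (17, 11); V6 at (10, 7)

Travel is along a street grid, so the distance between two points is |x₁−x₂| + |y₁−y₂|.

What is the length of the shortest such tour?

HQ - Z2 - N5 - L9 - A9 - V6 - HQ: 32+22+7+5+11+29 = 106
HQ - Z2 - N5 - L9 - V6 - A9 - HQ: 32+22+7+12+11+18 = 102
HQ - Z2 - N5 - A9 - L9 - V6 - HQ: 32+22+8+5+12+29 = 108
HQ - Z2 - N5 - A9 - V6 - L9 - HQ: 32+22+8+11+12+17 = 102
HQ - Z2 - N5 - V6 - L9 - A9 - HQ: 32+22+19+12+5+18 = 108
HQ - Z2 - N5 - V6 - A9 - L9 - HQ: 32+22+19+11+5+17 = 106
HQ - Z2 - L9 - N5 - A9 - V6 - HQ: 32+21+7+8+11+29 = 108
HQ - Z2 - L9 - N5 - V6 - A9 - HQ: 32+21+7+19+11+18 = 108
HQ - Z2 - L9 - A9 - N5 - V6 - HQ: 32+21+5+8+19+29 = 114
HQ - Z2 - L9 - A9 - V6 - N5 - HQ: 32+21+5+11+19+12 = 100
HQ - Z2 - L9 - V6 - N5 - A9 - HQ: 32+21+12+19+8+18 = 110
HQ - Z2 - L9 - V6 - A9 - N5 - HQ: 32+21+12+11+8+12 = 96
HQ - Z2 - A9 - N5 - L9 - V6 - HQ: 32+16+8+7+12+29 = 104
HQ - Z2 - A9 - N5 - V6 - L9 - HQ: 32+16+8+19+12+17 = 104
… (46 more)
HQ - N5 - L9 - V6 - Z2 - A9 - HQ: 12+7+12+13+16+18 = 78  ← best
The minimum is 78.
One optimal route: HQ → N5 → L9 → V6 → Z2 → A9 → HQ (or its reverse).

Minimum total distance: 78.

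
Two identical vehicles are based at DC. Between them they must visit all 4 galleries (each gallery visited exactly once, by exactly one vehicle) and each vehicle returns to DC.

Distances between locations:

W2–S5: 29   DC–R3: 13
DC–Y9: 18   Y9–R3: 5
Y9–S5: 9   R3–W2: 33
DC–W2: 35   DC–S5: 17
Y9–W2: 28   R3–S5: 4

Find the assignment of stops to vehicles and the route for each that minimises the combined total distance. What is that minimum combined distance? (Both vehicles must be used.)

114 — the smallest possible combined total.

There are 2^3 − 1 = 7 ways to divide the 4 stops into two non-empty groups. For each, the best each vehicle can do is its own shortest tour through its group:
  {Y9} + {R3, W2, S5}: 36 + 81 = 117
  {R3} + {Y9, W2, S5}: 26 + 89 = 115
  {Y9, R3} + {W2, S5}: 36 + 81 = 117
  {W2} + {Y9, R3, S5}: 70 + 44 = 114
  {Y9, W2} + {R3, S5}: 81 + 34 = 115
  {R3, W2} + {Y9, S5}: 81 + 44 = 125
  … (7 splits in total)
Best: vehicle 1 DC → W2 → DC = 70; vehicle 2 DC → Y9 → R3 → S5 → DC = 44; combined 114.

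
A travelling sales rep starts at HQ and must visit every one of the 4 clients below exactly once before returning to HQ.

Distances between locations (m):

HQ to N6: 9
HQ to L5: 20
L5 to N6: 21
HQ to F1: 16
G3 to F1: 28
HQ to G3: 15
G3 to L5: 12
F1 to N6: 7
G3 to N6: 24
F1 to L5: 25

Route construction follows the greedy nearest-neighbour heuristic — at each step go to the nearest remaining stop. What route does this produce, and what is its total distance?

From HQ: distances to unvisited — N6=9, G3=15, F1=16, L5=20. Nearest is N6 (9).
From N6: distances to unvisited — F1=7, L5=21, G3=24. Nearest is F1 (7).
From F1: distances to unvisited — L5=25, G3=28. Nearest is L5 (25).
From L5: distances to unvisited — G3=12. Nearest is G3 (12).
Return G3→HQ: 15.
Total = 9 + 7 + 25 + 12 + 15 = 68.

Nearest-neighbour total = 68 m; route HQ → N6 → F1 → L5 → G3 → HQ.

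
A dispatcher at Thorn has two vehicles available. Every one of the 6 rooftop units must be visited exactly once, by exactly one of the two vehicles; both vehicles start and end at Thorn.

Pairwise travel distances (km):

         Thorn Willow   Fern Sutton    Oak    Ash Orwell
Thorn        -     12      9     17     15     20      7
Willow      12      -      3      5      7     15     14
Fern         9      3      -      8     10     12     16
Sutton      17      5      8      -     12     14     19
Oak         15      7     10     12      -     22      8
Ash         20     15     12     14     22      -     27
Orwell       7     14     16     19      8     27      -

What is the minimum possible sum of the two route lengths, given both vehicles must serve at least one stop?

Minimum combined distance: 76 km.

There are 2^5 − 1 = 31 ways to divide the 6 stops into two non-empty groups. For each, the best each vehicle can do is its own shortest tour through its group:
  {Willow} + {Fern, Sutton, Oak, Ash, Orwell}: 24 + 62 = 86
  {Fern} + {Willow, Sutton, Oak, Ash, Orwell}: 18 + 61 = 79
  {Willow, Fern} + {Sutton, Oak, Ash, Orwell}: 24 + 61 = 85
  {Sutton} + {Willow, Fern, Oak, Ash, Orwell}: 34 + 57 = 91
  {Willow, Sutton} + {Fern, Oak, Ash, Orwell}: 34 + 57 = 91
  {Fern, Sutton} + {Willow, Oak, Ash, Orwell}: 34 + 57 = 91
  … (31 splits in total)
  {Willow, Fern, Sutton, Oak, Ash} + {Orwell}: 62 + 14 = 76  ← best
Best: vehicle 1 Thorn → Fern → Ash → Sutton → Willow → Oak → Thorn = 62; vehicle 2 Thorn → Orwell → Thorn = 14; combined 76.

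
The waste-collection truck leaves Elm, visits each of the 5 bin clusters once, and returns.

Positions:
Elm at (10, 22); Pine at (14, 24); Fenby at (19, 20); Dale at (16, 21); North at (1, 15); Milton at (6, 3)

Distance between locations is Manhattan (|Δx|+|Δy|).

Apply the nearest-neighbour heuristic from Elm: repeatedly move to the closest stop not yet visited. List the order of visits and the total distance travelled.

Elm → [Pine:6 / Dale:7 / Fenby:11 / North:16 / Milton:23] → Pine (6)
Pine → [Dale:5 / Fenby:9 / North:22 / Milton:29] → Dale (5)
Dale → [Fenby:4 / North:21 / Milton:28] → Fenby (4)
Fenby → [North:23 / Milton:30] → North (23)
North → [Milton:17] → Milton (17)
Return Milton→Elm: 23.
Total = 6 + 5 + 4 + 23 + 17 + 23 = 78.

78 along Elm → Pine → Dale → Fenby → North → Milton → Elm.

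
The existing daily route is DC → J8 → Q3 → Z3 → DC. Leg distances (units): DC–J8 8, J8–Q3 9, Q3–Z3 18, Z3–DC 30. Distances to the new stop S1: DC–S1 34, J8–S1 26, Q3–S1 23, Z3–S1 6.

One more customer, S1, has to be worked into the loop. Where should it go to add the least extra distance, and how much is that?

Adding 10 by placing S1 on the Z3–DC leg.

Insertion cost between consecutive stops i–j is d(i,S1) + d(S1,j) − d(i,j):
  between DC and J8: 34 + 26 − 8 = 52
  between J8 and Q3: 26 + 23 − 9 = 40
  between Q3 and Z3: 23 + 6 − 18 = 11
  between Z3 and DC: 6 + 34 − 30 = 10
Cheapest insertion is between Z3 and DC, adding 10.
New total = 65 + 10 = 75.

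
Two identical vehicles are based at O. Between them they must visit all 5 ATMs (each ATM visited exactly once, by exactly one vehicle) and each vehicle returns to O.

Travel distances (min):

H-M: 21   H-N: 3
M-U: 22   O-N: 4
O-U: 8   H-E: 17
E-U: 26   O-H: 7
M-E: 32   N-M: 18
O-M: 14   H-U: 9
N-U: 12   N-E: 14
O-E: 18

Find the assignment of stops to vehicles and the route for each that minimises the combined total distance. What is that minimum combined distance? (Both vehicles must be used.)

Minimum combined distance: 80 min.

Try each way of splitting the stops between the two vehicles (each non-empty) and, for each split, find the best tour for each vehicle:
  {H} + {N, M, E, U}: 14 + 80 = 94
  {N} + {H, M, E, U}: 8 + 80 = 88
  {H, N} + {M, E, U}: 14 + 80 = 94
  {M} + {H, N, E, U}: 28 + 52 = 80
  {H, M} + {N, E, U}: 42 + 52 = 94
  {N, M} + {H, E, U}: 36 + 52 = 88
  … (15 splits in total)
Best: vehicle 1 O → M → O = 28; vehicle 2 O → N → E → H → U → O = 52; combined 80.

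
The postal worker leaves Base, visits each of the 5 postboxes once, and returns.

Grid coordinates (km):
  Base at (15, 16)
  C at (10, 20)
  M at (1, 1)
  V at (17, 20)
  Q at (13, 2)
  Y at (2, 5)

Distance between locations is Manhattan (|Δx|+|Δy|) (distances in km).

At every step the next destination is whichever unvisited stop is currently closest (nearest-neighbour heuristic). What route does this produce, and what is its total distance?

Base → [V:6 / C:9 / Q:16 / Y:24 / M:29] → V (6)
V → [C:7 / Q:22 / Y:30 / M:35] → C (7)
C → [Q:21 / Y:23 / M:28] → Q (21)
Q → [M:13 / Y:14] → M (13)
M → [Y:5] → Y (5)
Return Y→Base: 24.
Total = 6 + 7 + 21 + 13 + 5 + 24 = 76.

76 km along Base → V → C → Q → M → Y → Base.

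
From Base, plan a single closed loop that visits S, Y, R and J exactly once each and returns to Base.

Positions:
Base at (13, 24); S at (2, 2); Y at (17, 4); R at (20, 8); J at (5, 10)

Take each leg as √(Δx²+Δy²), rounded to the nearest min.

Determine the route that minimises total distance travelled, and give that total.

Shortest round trip = 62 min.

There are 12 distinct closed tours to check (reversals are equivalent).
Base-S-Y-R-J-Base: 25+15+5+15+16 = 76
Base-S-Y-J-R-Base: 25+15+13+15+17 = 85
Base-S-R-Y-J-Base: 25+19+5+13+16 = 78
Base-S-R-J-Y-Base: 25+19+15+13+20 = 92
Base-S-J-Y-R-Base: 25+9+13+5+17 = 69
Base-S-J-R-Y-Base: 25+9+15+5+20 = 74
Base-Y-S-R-J-Base: 20+15+19+15+16 = 85
Base-Y-S-J-R-Base: 20+15+9+15+17 = 76
Base-Y-R-S-J-Base: 20+5+19+9+16 = 69
Base-Y-J-S-R-Base: 20+13+9+19+17 = 78
Base-R-S-Y-J-Base: 17+19+15+13+16 = 80
Base-R-Y-S-J-Base: 17+5+15+9+16 = 62
The minimum is 62.
One optimal route: Base → R → Y → S → J → Base (or its reverse).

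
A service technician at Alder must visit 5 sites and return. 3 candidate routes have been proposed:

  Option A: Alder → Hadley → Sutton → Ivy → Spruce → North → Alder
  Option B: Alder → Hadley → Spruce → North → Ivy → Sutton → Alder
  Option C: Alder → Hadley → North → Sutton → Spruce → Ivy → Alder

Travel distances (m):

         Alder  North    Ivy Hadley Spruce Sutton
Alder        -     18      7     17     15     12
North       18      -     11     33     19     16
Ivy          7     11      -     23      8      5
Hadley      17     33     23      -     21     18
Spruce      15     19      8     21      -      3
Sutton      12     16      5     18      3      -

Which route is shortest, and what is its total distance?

Shortest is Option C, total 84 m.

Option A: 17 + 18 + 5 + 8 + 19 + 18 = 85
Option B: 17 + 21 + 19 + 11 + 5 + 12 = 85
Option C: 17 + 33 + 16 + 3 + 8 + 7 = 84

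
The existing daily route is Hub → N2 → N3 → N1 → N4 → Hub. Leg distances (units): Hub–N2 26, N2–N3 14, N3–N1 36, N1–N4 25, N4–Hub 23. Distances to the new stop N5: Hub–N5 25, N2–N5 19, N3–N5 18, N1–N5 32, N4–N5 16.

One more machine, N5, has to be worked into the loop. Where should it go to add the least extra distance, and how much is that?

Insertion cost between consecutive stops i–j is d(i,N5) + d(N5,j) − d(i,j):
  between Hub and N2: 25 + 19 − 26 = 18
  between N2 and N3: 19 + 18 − 14 = 23
  between N3 and N1: 18 + 32 − 36 = 14
  between N1 and N4: 32 + 16 − 25 = 23
  between N4 and Hub: 16 + 25 − 23 = 18
Cheapest insertion is between N3 and N1, adding 14.
New total = 124 + 14 = 138.

+14 — insert N5 between N3 and N1.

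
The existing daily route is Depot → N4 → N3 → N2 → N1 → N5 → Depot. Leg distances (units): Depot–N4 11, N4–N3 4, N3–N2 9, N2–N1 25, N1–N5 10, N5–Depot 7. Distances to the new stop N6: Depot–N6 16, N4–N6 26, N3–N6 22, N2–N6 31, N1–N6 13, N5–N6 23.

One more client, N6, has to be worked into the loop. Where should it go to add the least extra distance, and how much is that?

+19 — insert N6 between N2 and N1.

Insertion cost between consecutive stops i–j is d(i,N6) + d(N6,j) − d(i,j):
  between Depot and N4: 16 + 26 − 11 = 31
  between N4 and N3: 26 + 22 − 4 = 44
  between N3 and N2: 22 + 31 − 9 = 44
  between N2 and N1: 31 + 13 − 25 = 19
  between N1 and N5: 13 + 23 − 10 = 26
  between N5 and Depot: 23 + 16 − 7 = 32
Cheapest insertion is between N2 and N1, adding 19.
New total = 66 + 19 = 85.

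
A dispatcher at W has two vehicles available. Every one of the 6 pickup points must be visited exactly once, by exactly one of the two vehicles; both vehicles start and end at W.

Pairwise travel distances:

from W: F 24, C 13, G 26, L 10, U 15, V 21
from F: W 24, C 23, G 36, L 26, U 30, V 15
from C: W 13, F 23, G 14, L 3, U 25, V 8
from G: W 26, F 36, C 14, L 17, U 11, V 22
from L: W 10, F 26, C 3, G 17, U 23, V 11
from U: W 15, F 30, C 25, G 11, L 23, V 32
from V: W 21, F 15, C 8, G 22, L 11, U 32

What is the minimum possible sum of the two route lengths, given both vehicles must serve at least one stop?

Minimum combined distance: 107.

Check every non-empty split of the stops between the two vehicles; for each half take its own optimal tour:
  {F} + {C, G, L, U, V}: 48 + 69 = 117
  {C} + {F, G, L, U, V}: 26 + 93 = 119
  {F, C} + {G, L, U, V}: 60 + 69 = 129
  {G} + {F, C, L, U, V}: 52 + 81 = 133
  {F, G} + {C, L, U, V}: 86 + 68 = 154
  {C, G} + {F, L, U, V}: 53 + 81 = 134
  … (31 splits in total)
  {L} + {F, C, G, U, V}: 20 + 87 = 107  ← best
Best: vehicle 1 W → L → W = 20; vehicle 2 W → F → V → C → G → U → W = 87; combined 107.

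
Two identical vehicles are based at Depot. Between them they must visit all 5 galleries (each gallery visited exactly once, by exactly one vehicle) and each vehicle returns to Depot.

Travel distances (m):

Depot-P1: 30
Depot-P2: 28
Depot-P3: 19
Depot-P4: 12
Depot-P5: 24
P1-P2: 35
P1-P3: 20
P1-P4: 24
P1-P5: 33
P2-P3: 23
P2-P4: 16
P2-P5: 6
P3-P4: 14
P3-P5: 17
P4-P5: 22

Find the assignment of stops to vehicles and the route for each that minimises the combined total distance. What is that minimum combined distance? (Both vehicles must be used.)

Try each way of splitting the stops between the two vehicles (each non-empty) and, for each split, find the best tour for each vehicle:
  {P1} + {P2, P3, P4, P5}: 60 + 70 = 130
  {P2} + {P1, P3, P4, P5}: 56 + 97 = 153
  {P1, P2} + {P3, P4, P5}: 93 + 67 = 160
  {P3} + {P1, P2, P4, P5}: 38 + 97 = 135
  {P1, P3} + {P2, P4, P5}: 69 + 58 = 127
  {P2, P3} + {P1, P4, P5}: 70 + 93 = 163
  … (15 splits in total)
  {P4} + {P1, P2, P3, P5}: 24 + 101 = 125  ← best
Best: vehicle 1 Depot → P4 → Depot = 24; vehicle 2 Depot → P1 → P3 → P5 → P2 → Depot = 101; combined 125.

125 m — the smallest possible combined total.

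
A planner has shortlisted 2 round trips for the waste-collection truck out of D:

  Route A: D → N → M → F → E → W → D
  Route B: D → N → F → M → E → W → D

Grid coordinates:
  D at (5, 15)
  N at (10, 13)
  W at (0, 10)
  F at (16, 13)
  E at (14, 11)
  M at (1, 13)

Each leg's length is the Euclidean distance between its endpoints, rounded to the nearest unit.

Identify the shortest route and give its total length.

Shortest is Route A, total 53.

Route A: 5 + 9 + 15 + 3 + 14 + 7 = 53
Route B: 5 + 6 + 15 + 13 + 14 + 7 = 60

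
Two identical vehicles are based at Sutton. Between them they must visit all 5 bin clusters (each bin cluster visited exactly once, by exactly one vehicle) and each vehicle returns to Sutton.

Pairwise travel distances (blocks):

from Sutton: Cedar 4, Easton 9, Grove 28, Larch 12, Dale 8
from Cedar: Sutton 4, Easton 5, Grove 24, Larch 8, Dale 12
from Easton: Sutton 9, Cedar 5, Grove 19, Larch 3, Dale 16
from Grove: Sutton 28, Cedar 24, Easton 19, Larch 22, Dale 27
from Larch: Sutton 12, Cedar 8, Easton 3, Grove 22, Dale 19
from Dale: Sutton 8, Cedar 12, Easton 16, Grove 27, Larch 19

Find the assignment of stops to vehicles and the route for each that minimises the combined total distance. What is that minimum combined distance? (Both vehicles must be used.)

77 blocks — the smallest possible combined total.

Try each way of splitting the stops between the two vehicles (each non-empty) and, for each split, find the best tour for each vehicle:
  {Cedar} + {Easton, Grove, Larch, Dale}: 8 + 69 = 77
  {Easton} + {Cedar, Grove, Larch, Dale}: 18 + 69 = 87
  {Cedar, Easton} + {Grove, Larch, Dale}: 18 + 69 = 87
  {Grove} + {Cedar, Easton, Larch, Dale}: 56 + 39 = 95
  {Cedar, Grove} + {Easton, Larch, Dale}: 56 + 39 = 95
  {Easton, Grove} + {Cedar, Larch, Dale}: 56 + 39 = 95
  … (15 splits in total)
Best: vehicle 1 Sutton → Cedar → Sutton = 8; vehicle 2 Sutton → Easton → Larch → Grove → Dale → Sutton = 69; combined 77.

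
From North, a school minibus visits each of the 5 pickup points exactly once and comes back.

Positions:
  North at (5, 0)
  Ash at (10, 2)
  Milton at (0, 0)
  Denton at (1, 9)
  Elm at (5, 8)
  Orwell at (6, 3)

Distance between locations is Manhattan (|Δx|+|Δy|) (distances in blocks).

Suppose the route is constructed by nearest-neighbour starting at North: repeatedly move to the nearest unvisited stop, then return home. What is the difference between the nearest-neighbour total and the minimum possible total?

North: Orwell=4, Milton=5, Ash=7, Elm=8, Denton=13 ⇒ Orwell
Orwell: Ash=5, Elm=6, Milton=9, Denton=11 ⇒ Ash
Ash: Elm=11, Milton=12, Denton=16 ⇒ Elm
Elm: Denton=5, Milton=13 ⇒ Denton
Denton: Milton=10 ⇒ Milton
NN route North → Orwell → Ash → Elm → Denton → Milton → North costs 40.
Optimal: North → Ash → Orwell → Elm → Denton → Milton → North costs 38 (by enumerating all 60 distinct tours).
Excess = 40 − 38 = 2.

2 blocks longer than the optimal tour.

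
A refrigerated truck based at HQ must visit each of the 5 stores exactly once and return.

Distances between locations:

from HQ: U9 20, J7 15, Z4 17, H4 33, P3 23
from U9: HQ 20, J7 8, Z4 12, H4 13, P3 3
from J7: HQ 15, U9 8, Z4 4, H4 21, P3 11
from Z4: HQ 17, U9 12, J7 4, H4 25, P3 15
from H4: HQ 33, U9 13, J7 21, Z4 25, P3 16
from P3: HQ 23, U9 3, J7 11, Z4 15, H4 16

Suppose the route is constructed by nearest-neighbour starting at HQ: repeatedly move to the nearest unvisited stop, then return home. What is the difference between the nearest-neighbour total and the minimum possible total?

Excess over optimum: 2.

From HQ: J7=15, Z4=17, U9=20, P3=23, H4=33 → choose J7 (15).
From J7: Z4=4, U9=8, P3=11, H4=21 → choose Z4 (4).
From Z4: U9=12, P3=15, H4=25 → choose U9 (12).
From U9: P3=3, H4=13 → choose P3 (3).
From P3: H4=16 → choose H4 (16).
NN route HQ → J7 → Z4 → U9 → P3 → H4 → HQ costs 83.
Optimal: HQ → U9 → H4 → P3 → J7 → Z4 → HQ costs 81 (by enumerating all 60 distinct tours).
Excess = 83 − 81 = 2.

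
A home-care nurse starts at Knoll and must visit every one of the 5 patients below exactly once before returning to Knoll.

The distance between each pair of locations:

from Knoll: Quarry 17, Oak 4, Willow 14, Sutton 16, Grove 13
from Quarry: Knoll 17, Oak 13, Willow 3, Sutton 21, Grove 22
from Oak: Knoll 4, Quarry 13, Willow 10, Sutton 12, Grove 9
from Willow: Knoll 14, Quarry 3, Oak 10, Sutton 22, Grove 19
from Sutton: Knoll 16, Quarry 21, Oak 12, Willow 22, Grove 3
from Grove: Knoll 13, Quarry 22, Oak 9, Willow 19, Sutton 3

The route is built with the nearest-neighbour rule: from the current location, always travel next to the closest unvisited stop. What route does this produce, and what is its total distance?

54 along Knoll → Oak → Grove → Sutton → Quarry → Willow → Knoll.

At Knoll the remaining stops are Oak 4, Grove 13, Willow 14, Sutton 16, Quarry 17; go to Oak.
At Oak the remaining stops are Grove 9, Willow 10, Sutton 12, Quarry 13; go to Grove.
At Grove the remaining stops are Sutton 3, Willow 19, Quarry 22; go to Sutton.
At Sutton the remaining stops are Quarry 21, Willow 22; go to Quarry.
At Quarry the remaining stops are Willow 3; go to Willow.
Return Willow→Knoll: 14.
Total = 4 + 9 + 3 + 21 + 3 + 14 = 54.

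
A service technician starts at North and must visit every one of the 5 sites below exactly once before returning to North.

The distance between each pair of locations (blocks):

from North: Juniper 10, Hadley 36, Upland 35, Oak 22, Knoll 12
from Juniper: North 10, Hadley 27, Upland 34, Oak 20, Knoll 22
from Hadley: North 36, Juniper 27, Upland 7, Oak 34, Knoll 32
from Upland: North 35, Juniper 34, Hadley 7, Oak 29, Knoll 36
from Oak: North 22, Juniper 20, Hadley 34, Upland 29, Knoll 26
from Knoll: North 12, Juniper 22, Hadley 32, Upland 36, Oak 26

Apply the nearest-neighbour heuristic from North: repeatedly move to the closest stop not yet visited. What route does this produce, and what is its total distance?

At North the remaining stops are Juniper 10, Knoll 12, Oak 22, Upland 35, Hadley 36; go to Juniper.
At Juniper the remaining stops are Oak 20, Knoll 22, Hadley 27, Upland 34; go to Oak.
At Oak the remaining stops are Knoll 26, Upland 29, Hadley 34; go to Knoll.
At Knoll the remaining stops are Hadley 32, Upland 36; go to Hadley.
At Hadley the remaining stops are Upland 7; go to Upland.
Return Upland→North: 35.
Total = 10 + 20 + 26 + 32 + 7 + 35 = 130.

Nearest-neighbour total = 130 blocks; route North → Juniper → Oak → Knoll → Hadley → Upland → North.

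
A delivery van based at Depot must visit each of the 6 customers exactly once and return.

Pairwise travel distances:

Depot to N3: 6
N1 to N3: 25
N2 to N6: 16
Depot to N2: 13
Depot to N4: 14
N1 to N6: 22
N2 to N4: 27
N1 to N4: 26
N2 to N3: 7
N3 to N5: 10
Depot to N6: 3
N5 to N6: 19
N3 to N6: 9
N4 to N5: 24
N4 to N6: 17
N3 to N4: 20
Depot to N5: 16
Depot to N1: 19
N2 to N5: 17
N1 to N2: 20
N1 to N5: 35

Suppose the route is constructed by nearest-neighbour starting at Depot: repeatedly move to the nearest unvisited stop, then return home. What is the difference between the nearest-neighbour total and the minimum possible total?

Depot: N6=3, N3=6, N2=13, N4=14, N5=16, N1=19 ⇒ N6
N6: N3=9, N2=16, N4=17, N5=19, N1=22 ⇒ N3
N3: N2=7, N5=10, N4=20, N1=25 ⇒ N2
N2: N5=17, N1=20, N4=27 ⇒ N5
N5: N4=24, N1=35 ⇒ N4
N4: N1=26 ⇒ N1
NN route Depot → N6 → N3 → N2 → N5 → N4 → N1 → Depot costs 105.
Optimal: Depot → N3 → N5 → N2 → N1 → N4 → N6 → Depot costs 99 (by enumerating all 360 distinct tours).
Excess = 105 − 99 = 6.

Excess over optimum: 6.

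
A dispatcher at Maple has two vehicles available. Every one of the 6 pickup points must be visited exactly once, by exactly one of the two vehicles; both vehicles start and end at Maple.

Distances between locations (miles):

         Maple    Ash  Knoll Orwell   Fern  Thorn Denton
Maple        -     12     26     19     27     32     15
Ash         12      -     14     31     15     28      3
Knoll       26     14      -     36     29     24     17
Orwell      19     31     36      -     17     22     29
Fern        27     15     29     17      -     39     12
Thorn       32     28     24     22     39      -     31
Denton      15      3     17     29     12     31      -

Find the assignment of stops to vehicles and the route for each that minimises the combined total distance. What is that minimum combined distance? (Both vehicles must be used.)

140 miles — the smallest possible combined total.

Check every non-empty split of the stops between the two vehicles; for each half take its own optimal tour:
  {Ash} + {Knoll, Orwell, Fern, Thorn, Denton}: 24 + 116 = 140
  {Knoll} + {Ash, Orwell, Fern, Thorn, Denton}: 52 + 98 = 150
  {Ash, Knoll} + {Orwell, Fern, Thorn, Denton}: 52 + 98 = 150
  {Orwell} + {Ash, Knoll, Fern, Thorn, Denton}: 38 + 112 = 150
  {Ash, Orwell} + {Knoll, Fern, Thorn, Denton}: 62 + 112 = 174
  {Knoll, Orwell} + {Ash, Fern, Thorn, Denton}: 81 + 98 = 179
  … (31 splits in total)
Best: vehicle 1 Maple → Ash → Maple = 24; vehicle 2 Maple → Knoll → Thorn → Orwell → Fern → Denton → Maple = 116; combined 140.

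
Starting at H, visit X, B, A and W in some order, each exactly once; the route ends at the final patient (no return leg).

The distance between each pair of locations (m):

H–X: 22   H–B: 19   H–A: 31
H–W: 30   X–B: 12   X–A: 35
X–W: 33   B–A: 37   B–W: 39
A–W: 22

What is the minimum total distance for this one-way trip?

There are 4! = 24 possible orderings.
H → X → B → A → W: 22+12+37+22 = 93
H → X → B → W → A: 22+12+39+22 = 95
H → X → A → B → W: 22+35+37+39 = 133
H → X → A → W → B: 22+35+22+39 = 118
H → X → W → B → A: 22+33+39+37 = 131
H → X → W → A → B: 22+33+22+37 = 114
H → B → X → A → W: 19+12+35+22 = 88
H → B → X → W → A: 19+12+33+22 = 86
H → B → A → X → W: 19+37+35+33 = 124
H → B → A → W → X: 19+37+22+33 = 111
H → B → W → X → A: 19+39+33+35 = 126
H → B → W → A → X: 19+39+22+35 = 115
H → A → X → B → W: 31+35+12+39 = 117
H → A → X → W → B: 31+35+33+39 = 138
… (10 more)
The minimum is 86.
One shortest path: H → B → X → W → A.

Minimum one-way distance = 86 m.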